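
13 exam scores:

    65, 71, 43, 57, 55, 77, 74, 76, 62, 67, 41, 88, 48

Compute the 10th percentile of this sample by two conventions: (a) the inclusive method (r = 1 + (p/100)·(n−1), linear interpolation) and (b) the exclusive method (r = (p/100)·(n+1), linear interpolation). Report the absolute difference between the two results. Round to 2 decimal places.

Sorted: 41, 43, 48, 55, 57, 62, 65, 67, 71, 74, 76, 77, 88.
n = 13.
(a) r = 2.2; between ranks 2 (43) and 3 (48): 44.
(b) r = 1.4; between ranks 1 (41) and 2 (43): 41.8.
|44 − 41.8| = 2.2.

2.20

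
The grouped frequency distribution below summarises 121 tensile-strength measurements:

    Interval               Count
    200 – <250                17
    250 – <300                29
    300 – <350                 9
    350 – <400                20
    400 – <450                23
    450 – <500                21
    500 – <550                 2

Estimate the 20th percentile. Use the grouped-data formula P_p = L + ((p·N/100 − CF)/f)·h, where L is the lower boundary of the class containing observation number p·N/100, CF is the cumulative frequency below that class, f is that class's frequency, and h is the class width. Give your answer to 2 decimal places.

262.41

N = 121; target position k = 20/100 · 121 = 24.2.
Cumulative frequencies: 17, 46, 55, 75, 98, 119, 121.
Observation 24.2 falls in the class 250 – <300.
L = 250, CF = 17, f = 29, h = 50.
P20 = 250 + ((24.2 − 17)/29)·50 = 250 + 12.4138 = 262.414.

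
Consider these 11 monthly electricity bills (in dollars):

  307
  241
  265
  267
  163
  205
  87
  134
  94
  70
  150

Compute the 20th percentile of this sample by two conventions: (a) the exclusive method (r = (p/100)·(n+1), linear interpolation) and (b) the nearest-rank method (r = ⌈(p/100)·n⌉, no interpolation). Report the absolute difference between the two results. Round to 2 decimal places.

4.20

Sorted: 70, 87, 94, 134, 150, 163, 205, 241, 265, 267, 307.
n = 11.
(a) r = 2.4; between ranks 2 (87) and 3 (94): 89.8.
(b) the nearest-rank method: rank 3 → 94.
|89.8 − 94| = 4.2.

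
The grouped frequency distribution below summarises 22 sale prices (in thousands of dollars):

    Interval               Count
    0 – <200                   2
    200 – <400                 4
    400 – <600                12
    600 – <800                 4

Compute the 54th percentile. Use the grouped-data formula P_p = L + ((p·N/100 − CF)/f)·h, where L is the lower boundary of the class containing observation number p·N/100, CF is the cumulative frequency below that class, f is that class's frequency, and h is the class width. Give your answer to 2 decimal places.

498.00

N = 22; target position k = 54/100 · 22 = 11.88.
Cumulative frequencies: 2, 6, 18, 22.
Observation 11.88 falls in the class 400 – <600.
L = 400, CF = 6, f = 12, h = 200.
P54 = 400 + ((11.88 − 6)/12)·200 = 400 + 98 = 498.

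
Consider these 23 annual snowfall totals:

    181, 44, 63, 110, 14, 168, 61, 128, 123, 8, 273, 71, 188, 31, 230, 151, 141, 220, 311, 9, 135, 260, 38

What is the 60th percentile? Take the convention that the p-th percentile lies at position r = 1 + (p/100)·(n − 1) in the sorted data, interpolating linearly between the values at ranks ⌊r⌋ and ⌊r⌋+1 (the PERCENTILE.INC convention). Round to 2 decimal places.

143.00

Sorted: 8, 9, 14, 31, 38, 44, 61, 63, 71, 110, 123, 128, 135, 141, 151, 168, 181, 188, 220, 230, 260, 273, 311.
n = 23.
r = 1 + (60/100)·(23 − 1) = 1 + 13.2 = 14.2.
Rank 14 is 141 and rank 15 is 151.
Interpolate: 141 + 0.2·(151 − 141) = 141 + 0.2·10 = 143.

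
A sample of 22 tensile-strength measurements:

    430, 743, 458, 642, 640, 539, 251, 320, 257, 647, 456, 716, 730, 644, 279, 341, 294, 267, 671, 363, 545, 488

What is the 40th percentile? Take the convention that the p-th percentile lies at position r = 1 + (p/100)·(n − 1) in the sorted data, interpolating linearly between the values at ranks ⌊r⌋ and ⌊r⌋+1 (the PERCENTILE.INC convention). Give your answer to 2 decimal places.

Sorted: 251, 257, 267, 279, 294, 320, 341, 363, 430, 456, 458, 488, 539, 545, 640, 642, 644, 647, 671, 716, 730, 743.
n = 22.
r = 1 + (40/100)·(22 − 1) = 1 + 8.4 = 9.4.
Rank 9 is 430 and rank 10 is 456.
Interpolate: 430 + 0.4·(456 − 430) = 430 + 0.4·26 = 440.4.

440.40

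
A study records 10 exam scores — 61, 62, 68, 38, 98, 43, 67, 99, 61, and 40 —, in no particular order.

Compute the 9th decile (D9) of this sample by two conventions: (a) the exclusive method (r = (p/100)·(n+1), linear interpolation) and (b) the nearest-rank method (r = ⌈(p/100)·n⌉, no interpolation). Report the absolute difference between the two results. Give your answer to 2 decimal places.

0.90

Sorted: 38, 40, 43, 61, 61, 62, 67, 68, 98, 99.
n = 10.
(a) r = 9.9; between ranks 9 (98) and 10 (99): 98.9.
(b) the nearest-rank method: rank 9 → 98.
|98.9 − 98| = 0.9.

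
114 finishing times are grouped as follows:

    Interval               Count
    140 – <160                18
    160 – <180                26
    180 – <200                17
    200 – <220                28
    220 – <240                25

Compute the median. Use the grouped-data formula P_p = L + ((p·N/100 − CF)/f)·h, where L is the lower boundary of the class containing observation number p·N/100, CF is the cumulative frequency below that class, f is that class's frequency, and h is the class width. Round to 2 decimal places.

195.29

N = 114; target position k = 50/100 · 114 = 57.
Cumulative frequencies: 18, 44, 61, 89, 114.
Observation 57 falls in the class 180 – <200.
L = 180, CF = 44, f = 17, h = 20.
P50 = 180 + ((57 − 44)/17)·20 = 180 + 15.2941 = 195.294.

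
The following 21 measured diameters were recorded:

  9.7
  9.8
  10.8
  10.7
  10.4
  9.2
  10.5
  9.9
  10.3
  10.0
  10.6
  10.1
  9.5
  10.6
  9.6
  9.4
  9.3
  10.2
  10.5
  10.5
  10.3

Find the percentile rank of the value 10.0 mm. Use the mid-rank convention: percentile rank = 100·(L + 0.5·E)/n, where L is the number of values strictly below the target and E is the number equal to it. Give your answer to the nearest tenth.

Sorted: 9.2, 9.3, 9.4, 9.5, 9.6, 9.7, 9.8, 9.9, 10.0, 10.1, 10.2, 10.3, 10.3, 10.4, 10.5, 10.5, 10.5, 10.6, 10.6, 10.7, 10.8.
Count below 10.0: L = 8; count equal: E = 1; n = 21.
Percentile rank = 100·(8 + 0.5·1)/21 = 100·8.5/21 = 40.48.

40.5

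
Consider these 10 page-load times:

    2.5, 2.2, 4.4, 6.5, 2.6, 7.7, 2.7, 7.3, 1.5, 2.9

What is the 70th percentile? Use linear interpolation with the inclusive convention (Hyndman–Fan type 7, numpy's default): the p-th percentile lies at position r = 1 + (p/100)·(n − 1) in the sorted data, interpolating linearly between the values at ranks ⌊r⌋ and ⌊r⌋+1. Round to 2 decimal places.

5.03

Sorted: 1.5, 2.2, 2.5, 2.6, 2.7, 2.9, 4.4, 6.5, 7.3, 7.7.
n = 10.
r = 1 + (70/100)·(10 − 1) = 1 + 6.3 = 7.3.
Rank 7 is 4.4 and rank 8 is 6.5.
Interpolate: 4.4 + 0.3·(6.5 − 4.4) = 4.4 + 0.3·2.1 = 5.03.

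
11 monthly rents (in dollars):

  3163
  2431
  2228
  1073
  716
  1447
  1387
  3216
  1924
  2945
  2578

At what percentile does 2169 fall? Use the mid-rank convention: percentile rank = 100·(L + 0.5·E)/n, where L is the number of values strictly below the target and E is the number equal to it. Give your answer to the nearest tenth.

Sorted: 716, 1073, 1387, 1447, 1924, 2228, 2431, 2578, 2945, 3163, 3216.
Count below 2169: L = 5; count equal: E = 0; n = 11.
Percentile rank = 100·(5 + 0.5·0)/11 = 100·5/11 = 45.45.

45.5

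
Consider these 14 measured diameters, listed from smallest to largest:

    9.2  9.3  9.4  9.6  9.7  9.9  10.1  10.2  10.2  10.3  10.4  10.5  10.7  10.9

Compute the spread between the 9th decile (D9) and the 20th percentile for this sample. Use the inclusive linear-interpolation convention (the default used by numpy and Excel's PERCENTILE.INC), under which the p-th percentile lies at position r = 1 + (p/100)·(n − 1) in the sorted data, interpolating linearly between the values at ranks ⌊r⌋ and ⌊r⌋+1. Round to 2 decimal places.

n = 14.
P20: r = 3.6; ranks 3–4 are 9.4, 9.6; interpolating gives 9.52.
P90: r = 12.7; ranks 12–13 are 10.5, 10.7; interpolating gives 10.64.
Difference: 10.64 − 9.52 = 1.12.

1.12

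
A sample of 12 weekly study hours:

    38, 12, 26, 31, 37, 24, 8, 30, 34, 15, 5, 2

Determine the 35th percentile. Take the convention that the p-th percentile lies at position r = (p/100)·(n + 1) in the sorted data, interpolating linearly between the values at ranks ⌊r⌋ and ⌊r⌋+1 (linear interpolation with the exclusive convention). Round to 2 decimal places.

Sorted: 2, 5, 8, 12, 15, 24, 26, 30, 31, 34, 37, 38.
n = 12.
r = (35/100)·(12 + 1) = 4.55.
Rank 4 is 12 and rank 5 is 15.
Interpolate: 12 + 0.55·(15 − 12) = 12 + 0.55·3 = 13.65.

13.65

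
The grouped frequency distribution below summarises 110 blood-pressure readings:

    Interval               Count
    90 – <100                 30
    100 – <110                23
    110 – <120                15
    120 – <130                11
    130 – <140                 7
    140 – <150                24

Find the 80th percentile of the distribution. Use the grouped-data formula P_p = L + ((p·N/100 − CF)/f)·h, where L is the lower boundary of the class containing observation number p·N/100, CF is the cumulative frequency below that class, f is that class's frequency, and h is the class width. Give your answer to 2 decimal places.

N = 110; target position k = 80/100 · 110 = 88.
Cumulative frequencies: 30, 53, 68, 79, 86, 110.
Observation 88 falls in the class 140 – <150.
L = 140, CF = 86, f = 24, h = 10.
P80 = 140 + ((88 − 86)/24)·10 = 140 + 0.833333 = 140.833.

140.83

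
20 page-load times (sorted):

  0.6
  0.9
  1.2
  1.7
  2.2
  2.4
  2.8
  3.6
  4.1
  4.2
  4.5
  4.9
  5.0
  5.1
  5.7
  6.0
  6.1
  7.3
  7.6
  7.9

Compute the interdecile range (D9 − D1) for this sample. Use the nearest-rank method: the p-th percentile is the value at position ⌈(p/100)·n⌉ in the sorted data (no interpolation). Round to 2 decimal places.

n = 20.
P10: rank ⌈10/100·20⌉ = 2 → 0.9.
P90: rank ⌈90/100·20⌉ = 18 → 7.3.
Difference: 7.3 − 0.9 = 6.4.

6.40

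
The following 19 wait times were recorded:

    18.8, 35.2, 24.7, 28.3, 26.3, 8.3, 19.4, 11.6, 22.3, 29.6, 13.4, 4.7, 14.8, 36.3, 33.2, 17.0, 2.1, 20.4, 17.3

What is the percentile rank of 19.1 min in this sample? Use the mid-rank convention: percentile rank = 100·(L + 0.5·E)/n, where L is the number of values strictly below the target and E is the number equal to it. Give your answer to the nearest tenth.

47.4

Sorted: 2.1, 4.7, 8.3, 11.6, 13.4, 14.8, 17.0, 17.3, 18.8, 19.4, 20.4, 22.3, 24.7, 26.3, 28.3, 29.6, 33.2, 35.2, 36.3.
Count below 19.1: L = 9; count equal: E = 0; n = 19.
Percentile rank = 100·(9 + 0.5·0)/19 = 100·9/19 = 47.37.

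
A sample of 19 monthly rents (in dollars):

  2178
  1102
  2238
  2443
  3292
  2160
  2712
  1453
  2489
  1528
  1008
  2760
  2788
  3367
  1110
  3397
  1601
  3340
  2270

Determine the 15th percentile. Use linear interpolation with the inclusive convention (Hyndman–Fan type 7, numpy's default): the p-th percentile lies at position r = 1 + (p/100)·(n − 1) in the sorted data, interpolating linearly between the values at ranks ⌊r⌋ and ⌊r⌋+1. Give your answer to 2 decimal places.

1350.10

Sorted: 1008, 1102, 1110, 1453, 1528, 1601, 2160, 2178, 2238, 2270, 2443, 2489, 2712, 2760, 2788, 3292, 3340, 3367, 3397.
n = 19.
r = 1 + (15/100)·(19 − 1) = 1 + 2.7 = 3.7.
Rank 3 is 1110 and rank 4 is 1453.
Interpolate: 1110 + 0.7·(1453 − 1110) = 1110 + 0.7·343 = 1350.1.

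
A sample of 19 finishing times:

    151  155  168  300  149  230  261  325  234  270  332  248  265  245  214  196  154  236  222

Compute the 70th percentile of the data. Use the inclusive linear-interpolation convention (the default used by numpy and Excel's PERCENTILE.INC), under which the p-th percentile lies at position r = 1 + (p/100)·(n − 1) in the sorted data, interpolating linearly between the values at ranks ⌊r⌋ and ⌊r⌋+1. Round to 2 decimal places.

Sorted: 149, 151, 154, 155, 168, 196, 214, 222, 230, 234, 236, 245, 248, 261, 265, 270, 300, 325, 332.
n = 19.
r = 1 + (70/100)·(19 − 1) = 1 + 12.6 = 13.6.
Rank 13 is 248 and rank 14 is 261.
Interpolate: 248 + 0.6·(261 − 248) = 248 + 0.6·13 = 255.8.

255.80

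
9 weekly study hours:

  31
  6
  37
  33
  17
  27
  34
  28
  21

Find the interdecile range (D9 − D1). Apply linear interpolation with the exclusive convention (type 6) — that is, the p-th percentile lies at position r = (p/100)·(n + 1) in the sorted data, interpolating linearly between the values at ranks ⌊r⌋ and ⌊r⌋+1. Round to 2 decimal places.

Sorted: 6, 17, 21, 27, 28, 31, 33, 34, 37.
n = 9.
P10: r = 1 (integer) → 6.
P90: r = 9 (integer) → 37.
Difference: 37 − 6 = 31.

31.00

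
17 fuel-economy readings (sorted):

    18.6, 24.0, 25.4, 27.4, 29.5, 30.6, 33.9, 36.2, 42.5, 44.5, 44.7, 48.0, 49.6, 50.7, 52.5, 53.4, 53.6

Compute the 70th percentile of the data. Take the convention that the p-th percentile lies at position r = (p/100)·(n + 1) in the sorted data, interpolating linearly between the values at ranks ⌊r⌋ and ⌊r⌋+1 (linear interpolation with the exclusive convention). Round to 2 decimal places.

n = 17.
r = (70/100)·(17 + 1) = 12.6.
Rank 12 is 48.0 and rank 13 is 49.6.
Interpolate: 48.0 + 0.6·(49.6 − 48.0) = 48.0 + 0.6·1.6 = 48.96.

48.96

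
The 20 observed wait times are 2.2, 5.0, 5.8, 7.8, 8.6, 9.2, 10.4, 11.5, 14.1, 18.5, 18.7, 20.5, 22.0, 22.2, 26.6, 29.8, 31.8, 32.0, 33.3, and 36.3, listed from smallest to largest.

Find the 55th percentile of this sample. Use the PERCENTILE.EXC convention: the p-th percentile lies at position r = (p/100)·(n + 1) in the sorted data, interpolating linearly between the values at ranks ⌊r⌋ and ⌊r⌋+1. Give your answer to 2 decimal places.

19.69

n = 20.
r = (55/100)·(20 + 1) = 11.55.
Rank 11 is 18.7 and rank 12 is 20.5.
Interpolate: 18.7 + 0.55·(20.5 − 18.7) = 18.7 + 0.55·1.8 = 19.69.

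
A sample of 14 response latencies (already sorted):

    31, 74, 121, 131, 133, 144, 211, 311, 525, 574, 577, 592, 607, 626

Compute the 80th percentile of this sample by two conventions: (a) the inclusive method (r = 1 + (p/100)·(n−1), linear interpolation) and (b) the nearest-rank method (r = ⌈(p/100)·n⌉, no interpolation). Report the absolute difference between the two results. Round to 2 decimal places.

n = 14.
(a) r = 11.4; between ranks 11 (577) and 12 (592): 583.
(b) the nearest-rank method: rank 12 → 592.
|583 − 592| = 9.

9.00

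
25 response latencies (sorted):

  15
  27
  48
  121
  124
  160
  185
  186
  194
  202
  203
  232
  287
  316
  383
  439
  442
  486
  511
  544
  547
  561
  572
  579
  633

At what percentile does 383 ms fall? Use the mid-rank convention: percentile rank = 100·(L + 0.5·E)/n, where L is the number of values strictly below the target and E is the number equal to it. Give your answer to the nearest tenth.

Count below 383: L = 14; count equal: E = 1; n = 25.
Percentile rank = 100·(14 + 0.5·1)/25 = 100·14.5/25 = 58.

58.0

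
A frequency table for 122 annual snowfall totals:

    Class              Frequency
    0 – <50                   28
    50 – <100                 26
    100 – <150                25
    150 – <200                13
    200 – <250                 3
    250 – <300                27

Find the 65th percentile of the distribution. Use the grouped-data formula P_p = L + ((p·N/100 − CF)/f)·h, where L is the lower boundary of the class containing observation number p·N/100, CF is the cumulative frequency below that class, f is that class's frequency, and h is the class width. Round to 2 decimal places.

151.15

N = 122; target position k = 65/100 · 122 = 79.3.
Cumulative frequencies: 28, 54, 79, 92, 95, 122.
Observation 79.3 falls in the class 150 – <200.
L = 150, CF = 79, f = 13, h = 50.
P65 = 150 + ((79.3 − 79)/13)·50 = 150 + 1.15385 = 151.154.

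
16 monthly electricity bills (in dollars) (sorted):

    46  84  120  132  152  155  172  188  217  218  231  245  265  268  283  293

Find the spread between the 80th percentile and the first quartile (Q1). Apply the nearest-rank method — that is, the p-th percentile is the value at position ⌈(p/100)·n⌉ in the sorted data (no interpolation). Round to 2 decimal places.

n = 16.
P25: rank ⌈25/100·16⌉ = 4 → 132.
P80: rank ⌈80/100·16⌉ = 13 → 265.
Difference: 265 − 132 = 133.

133.00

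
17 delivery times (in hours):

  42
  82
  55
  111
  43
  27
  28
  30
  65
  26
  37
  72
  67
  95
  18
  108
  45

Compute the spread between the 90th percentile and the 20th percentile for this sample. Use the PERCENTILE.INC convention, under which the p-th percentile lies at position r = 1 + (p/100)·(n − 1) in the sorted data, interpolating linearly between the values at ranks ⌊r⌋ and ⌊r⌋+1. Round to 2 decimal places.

Sorted: 18, 26, 27, 28, 30, 37, 42, 43, 45, 55, 65, 67, 72, 82, 95, 108, 111.
n = 17.
P20: r = 4.2; ranks 4–5 are 28, 30; interpolating gives 28.4.
P90: r = 15.4; ranks 15–16 are 95, 108; interpolating gives 100.2.
Difference: 100.2 − 28.4 = 71.8.

71.80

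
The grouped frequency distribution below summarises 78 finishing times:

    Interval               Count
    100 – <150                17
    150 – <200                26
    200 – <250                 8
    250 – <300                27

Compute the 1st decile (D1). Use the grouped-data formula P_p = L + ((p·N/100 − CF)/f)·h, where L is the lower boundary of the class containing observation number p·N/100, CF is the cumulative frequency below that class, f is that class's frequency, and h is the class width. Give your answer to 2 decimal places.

N = 78; target position k = 10/100 · 78 = 7.8.
Cumulative frequencies: 17, 43, 51, 78.
Observation 7.8 falls in the class 100 – <150.
L = 100, CF = 0, f = 17, h = 50.
P10 = 100 + ((7.8 − 0)/17)·50 = 100 + 22.9412 = 122.941.

122.94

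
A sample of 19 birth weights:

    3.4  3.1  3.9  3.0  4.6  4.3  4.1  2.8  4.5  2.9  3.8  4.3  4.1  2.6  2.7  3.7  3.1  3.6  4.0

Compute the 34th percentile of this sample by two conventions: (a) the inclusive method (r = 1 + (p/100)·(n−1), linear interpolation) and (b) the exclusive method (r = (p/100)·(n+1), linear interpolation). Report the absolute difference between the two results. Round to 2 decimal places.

Sorted: 2.6, 2.7, 2.8, 2.9, 3.0, 3.1, 3.1, 3.4, 3.6, 3.7, 3.8, 3.9, 4.0, 4.1, 4.1, 4.3, 4.3, 4.5, 4.6.
n = 19.
(a) r = 7.12; between ranks 7 (3.1) and 8 (3.4): 3.136.
(b) r = 6.8; between ranks 6 (3.1) and 7 (3.1): 3.1.
|3.136 − 3.1| = 0.036.

0.04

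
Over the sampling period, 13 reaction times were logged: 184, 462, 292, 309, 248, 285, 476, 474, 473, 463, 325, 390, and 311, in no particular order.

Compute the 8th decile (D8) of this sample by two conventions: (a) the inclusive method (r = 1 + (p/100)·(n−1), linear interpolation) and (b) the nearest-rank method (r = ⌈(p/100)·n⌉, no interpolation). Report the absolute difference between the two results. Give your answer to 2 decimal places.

4.00

Sorted: 184, 248, 285, 292, 309, 311, 325, 390, 462, 463, 473, 474, 476.
n = 13.
(a) r = 10.6; between ranks 10 (463) and 11 (473): 469.
(b) the nearest-rank method: rank 11 → 473.
|469 − 473| = 4.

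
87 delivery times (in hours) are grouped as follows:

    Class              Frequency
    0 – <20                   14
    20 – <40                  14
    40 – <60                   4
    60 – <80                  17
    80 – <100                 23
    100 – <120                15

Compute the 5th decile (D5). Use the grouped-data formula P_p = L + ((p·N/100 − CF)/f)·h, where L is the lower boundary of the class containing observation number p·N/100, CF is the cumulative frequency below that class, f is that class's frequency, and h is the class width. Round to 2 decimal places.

N = 87; target position k = 50/100 · 87 = 43.5.
Cumulative frequencies: 14, 28, 32, 49, 72, 87.
Observation 43.5 falls in the class 60 – <80.
L = 60, CF = 32, f = 17, h = 20.
P50 = 60 + ((43.5 − 32)/17)·20 = 60 + 13.5294 = 73.5294.

73.53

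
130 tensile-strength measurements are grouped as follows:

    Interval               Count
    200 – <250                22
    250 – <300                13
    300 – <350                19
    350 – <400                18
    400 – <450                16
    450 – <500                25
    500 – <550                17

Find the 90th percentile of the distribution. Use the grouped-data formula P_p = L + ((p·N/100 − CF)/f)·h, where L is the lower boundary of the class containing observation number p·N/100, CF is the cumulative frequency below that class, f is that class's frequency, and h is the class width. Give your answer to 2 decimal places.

N = 130; target position k = 90/100 · 130 = 117.
Cumulative frequencies: 22, 35, 54, 72, 88, 113, 130.
Observation 117 falls in the class 500 – <550.
L = 500, CF = 113, f = 17, h = 50.
P90 = 500 + ((117 − 113)/17)·50 = 500 + 11.7647 = 511.765.

511.76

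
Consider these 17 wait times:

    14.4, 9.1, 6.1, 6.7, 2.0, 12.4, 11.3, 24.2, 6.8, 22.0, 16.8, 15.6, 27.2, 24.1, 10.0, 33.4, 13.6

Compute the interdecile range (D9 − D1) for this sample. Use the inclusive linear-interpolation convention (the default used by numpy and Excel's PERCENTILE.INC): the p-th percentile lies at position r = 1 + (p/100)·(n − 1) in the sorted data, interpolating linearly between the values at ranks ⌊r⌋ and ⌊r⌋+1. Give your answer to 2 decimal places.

18.94

Sorted: 2.0, 6.1, 6.7, 6.8, 9.1, 10.0, 11.3, 12.4, 13.6, 14.4, 15.6, 16.8, 22.0, 24.1, 24.2, 27.2, 33.4.
n = 17.
P10: r = 2.6; ranks 2–3 are 6.1, 6.7; interpolating gives 6.46.
P90: r = 15.4; ranks 15–16 are 24.2, 27.2; interpolating gives 25.4.
Difference: 25.4 − 6.46 = 18.94.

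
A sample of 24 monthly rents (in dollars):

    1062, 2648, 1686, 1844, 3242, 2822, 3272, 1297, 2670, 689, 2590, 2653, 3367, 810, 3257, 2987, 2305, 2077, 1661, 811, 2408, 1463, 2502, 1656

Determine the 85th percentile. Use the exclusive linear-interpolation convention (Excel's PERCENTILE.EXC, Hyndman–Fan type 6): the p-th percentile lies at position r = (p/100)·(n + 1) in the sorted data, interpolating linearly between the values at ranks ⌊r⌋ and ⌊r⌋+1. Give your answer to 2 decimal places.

3245.75

Sorted: 689, 810, 811, 1062, 1297, 1463, 1656, 1661, 1686, 1844, 2077, 2305, 2408, 2502, 2590, 2648, 2653, 2670, 2822, 2987, 3242, 3257, 3272, 3367.
n = 24.
r = (85/100)·(24 + 1) = 21.25.
Rank 21 is 3242 and rank 22 is 3257.
Interpolate: 3242 + 0.25·(3257 − 3242) = 3242 + 0.25·15 = 3245.75.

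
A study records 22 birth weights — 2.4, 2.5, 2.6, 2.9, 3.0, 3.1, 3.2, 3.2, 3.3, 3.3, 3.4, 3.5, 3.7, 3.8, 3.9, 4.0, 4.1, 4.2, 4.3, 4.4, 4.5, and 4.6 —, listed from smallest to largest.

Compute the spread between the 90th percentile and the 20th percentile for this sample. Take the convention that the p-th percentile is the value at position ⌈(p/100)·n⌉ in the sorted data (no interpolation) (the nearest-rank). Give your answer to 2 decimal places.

n = 22.
P20: rank ⌈20/100·22⌉ = 5 → 3.
P90: rank ⌈90/100·22⌉ = 20 → 4.4.
Difference: 4.4 − 3 = 1.4.

1.40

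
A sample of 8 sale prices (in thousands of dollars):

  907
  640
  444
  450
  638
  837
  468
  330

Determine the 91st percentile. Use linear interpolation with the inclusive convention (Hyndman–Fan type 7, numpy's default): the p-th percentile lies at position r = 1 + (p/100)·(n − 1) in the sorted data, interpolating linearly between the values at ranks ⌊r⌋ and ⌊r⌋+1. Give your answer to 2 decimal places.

862.90

Sorted: 330, 444, 450, 468, 638, 640, 837, 907.
n = 8.
r = 1 + (91/100)·(8 − 1) = 1 + 6.37 = 7.37.
Rank 7 is 837 and rank 8 is 907.
Interpolate: 837 + 0.37·(907 − 837) = 837 + 0.37·70 = 862.9.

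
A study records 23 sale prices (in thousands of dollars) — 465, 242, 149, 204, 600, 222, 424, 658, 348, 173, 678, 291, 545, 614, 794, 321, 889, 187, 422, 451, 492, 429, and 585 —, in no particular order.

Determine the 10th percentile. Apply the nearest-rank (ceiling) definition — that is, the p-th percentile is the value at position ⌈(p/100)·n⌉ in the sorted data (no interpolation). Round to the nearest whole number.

Sorted: 149, 173, 187, 204, 222, 242, 291, 321, 348, 422, 424, 429, 451, 465, 492, 545, 585, 600, 614, 658, 678, 794, 889.
n = 23.
Position = ⌈10/100 · 23⌉ = ⌈2.3⌉ = 3.
The value at rank 3 is 187.

187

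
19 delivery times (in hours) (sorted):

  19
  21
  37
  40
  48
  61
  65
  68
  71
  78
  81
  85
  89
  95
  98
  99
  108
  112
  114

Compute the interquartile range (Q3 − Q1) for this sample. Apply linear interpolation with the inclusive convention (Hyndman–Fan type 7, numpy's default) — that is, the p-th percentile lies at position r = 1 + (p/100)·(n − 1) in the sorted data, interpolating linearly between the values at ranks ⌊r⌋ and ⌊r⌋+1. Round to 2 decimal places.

42.00

n = 19.
P25: r = 5.5; ranks 5–6 are 48, 61; interpolating gives 54.5.
P75: r = 14.5; ranks 14–15 are 95, 98; interpolating gives 96.5.
Difference: 96.5 − 54.5 = 42.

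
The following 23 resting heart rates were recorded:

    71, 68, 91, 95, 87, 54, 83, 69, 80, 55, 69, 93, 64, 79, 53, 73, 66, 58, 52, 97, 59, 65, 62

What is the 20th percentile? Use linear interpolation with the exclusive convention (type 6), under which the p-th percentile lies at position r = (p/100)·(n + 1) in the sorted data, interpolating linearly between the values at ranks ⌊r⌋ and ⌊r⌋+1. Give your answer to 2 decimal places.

Sorted: 52, 53, 54, 55, 58, 59, 62, 64, 65, 66, 68, 69, 69, 71, 73, 79, 80, 83, 87, 91, 93, 95, 97.
n = 23.
r = (20/100)·(23 + 1) = 4.8.
Rank 4 is 55 and rank 5 is 58.
Interpolate: 55 + 0.8·(58 − 55) = 55 + 0.8·3 = 57.4.

57.40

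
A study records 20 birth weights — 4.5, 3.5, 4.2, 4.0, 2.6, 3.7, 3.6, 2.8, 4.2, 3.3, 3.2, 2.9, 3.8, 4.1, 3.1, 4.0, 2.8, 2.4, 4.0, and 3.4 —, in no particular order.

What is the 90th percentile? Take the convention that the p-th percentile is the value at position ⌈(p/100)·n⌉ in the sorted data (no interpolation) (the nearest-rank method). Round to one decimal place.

Sorted: 2.4, 2.6, 2.8, 2.8, 2.9, 3.1, 3.2, 3.3, 3.4, 3.5, 3.6, 3.7, 3.8, 4.0, 4.0, 4.0, 4.1, 4.2, 4.2, 4.5.
n = 20.
Position = ⌈90/100 · 20⌉ = ⌈18⌉ = 18.
The value at rank 18 is 4.2.

4.2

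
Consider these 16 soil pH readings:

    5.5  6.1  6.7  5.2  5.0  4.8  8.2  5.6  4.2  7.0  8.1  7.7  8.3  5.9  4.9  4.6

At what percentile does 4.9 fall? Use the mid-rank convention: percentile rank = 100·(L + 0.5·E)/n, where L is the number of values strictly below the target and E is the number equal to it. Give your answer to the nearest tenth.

21.9

Sorted: 4.2, 4.6, 4.8, 4.9, 5.0, 5.2, 5.5, 5.6, 5.9, 6.1, 6.7, 7.0, 7.7, 8.1, 8.2, 8.3.
Count below 4.9: L = 3; count equal: E = 1; n = 16.
Percentile rank = 100·(3 + 0.5·1)/16 = 100·3.5/16 = 21.88.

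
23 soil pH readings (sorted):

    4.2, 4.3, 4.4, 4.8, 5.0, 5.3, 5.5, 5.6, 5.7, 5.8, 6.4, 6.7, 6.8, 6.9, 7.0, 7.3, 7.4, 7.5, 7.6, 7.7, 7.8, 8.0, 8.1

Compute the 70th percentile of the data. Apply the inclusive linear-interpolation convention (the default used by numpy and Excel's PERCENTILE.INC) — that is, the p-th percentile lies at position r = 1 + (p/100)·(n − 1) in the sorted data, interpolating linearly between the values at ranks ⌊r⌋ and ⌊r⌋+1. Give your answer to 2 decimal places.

n = 23.
r = 1 + (70/100)·(23 − 1) = 1 + 15.4 = 16.4.
Rank 16 is 7.3 and rank 17 is 7.4.
Interpolate: 7.3 + 0.4·(7.4 − 7.3) = 7.3 + 0.4·0.1 = 7.34.

7.34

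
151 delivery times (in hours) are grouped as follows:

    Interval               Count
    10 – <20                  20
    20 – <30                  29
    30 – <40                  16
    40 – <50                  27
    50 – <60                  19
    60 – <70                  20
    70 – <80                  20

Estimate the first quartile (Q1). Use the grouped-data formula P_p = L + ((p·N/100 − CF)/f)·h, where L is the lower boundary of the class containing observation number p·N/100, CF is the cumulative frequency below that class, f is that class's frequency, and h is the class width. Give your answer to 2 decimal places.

N = 151; target position k = 25/100 · 151 = 37.75.
Cumulative frequencies: 20, 49, 65, 92, 111, 131, 151.
Observation 37.75 falls in the class 20 – <30.
L = 20, CF = 20, f = 29, h = 10.
P25 = 20 + ((37.75 − 20)/29)·10 = 20 + 6.12069 = 26.1207.

26.12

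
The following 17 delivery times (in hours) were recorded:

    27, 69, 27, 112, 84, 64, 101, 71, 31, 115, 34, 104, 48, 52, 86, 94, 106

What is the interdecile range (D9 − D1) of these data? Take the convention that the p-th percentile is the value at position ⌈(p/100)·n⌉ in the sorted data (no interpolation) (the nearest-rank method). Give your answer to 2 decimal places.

Sorted: 27, 27, 31, 34, 48, 52, 64, 69, 71, 84, 86, 94, 101, 104, 106, 112, 115.
n = 17.
P10: rank ⌈10/100·17⌉ = 2 → 27.
P90: rank ⌈90/100·17⌉ = 16 → 112.
Difference: 112 − 27 = 85.

85.00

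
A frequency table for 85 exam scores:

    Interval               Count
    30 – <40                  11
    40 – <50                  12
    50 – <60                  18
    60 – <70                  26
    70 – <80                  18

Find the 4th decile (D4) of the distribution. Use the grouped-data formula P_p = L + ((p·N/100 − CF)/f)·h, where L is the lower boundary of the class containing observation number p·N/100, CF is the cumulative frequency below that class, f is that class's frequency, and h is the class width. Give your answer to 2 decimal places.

56.11

N = 85; target position k = 40/100 · 85 = 34.
Cumulative frequencies: 11, 23, 41, 67, 85.
Observation 34 falls in the class 50 – <60.
L = 50, CF = 23, f = 18, h = 10.
P40 = 50 + ((34 − 23)/18)·10 = 50 + 6.11111 = 56.1111.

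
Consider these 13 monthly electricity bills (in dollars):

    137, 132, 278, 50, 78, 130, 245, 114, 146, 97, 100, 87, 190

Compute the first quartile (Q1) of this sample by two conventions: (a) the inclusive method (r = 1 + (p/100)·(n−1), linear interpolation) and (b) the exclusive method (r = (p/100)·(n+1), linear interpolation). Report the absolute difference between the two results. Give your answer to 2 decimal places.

Sorted: 50, 78, 87, 97, 100, 114, 130, 132, 137, 146, 190, 245, 278.
n = 13.
(a) r = 4 → value at rank 4 = 97.
(b) r = 3.5; between ranks 3 (87) and 4 (97): 92.
|97 − 92| = 5.

5.00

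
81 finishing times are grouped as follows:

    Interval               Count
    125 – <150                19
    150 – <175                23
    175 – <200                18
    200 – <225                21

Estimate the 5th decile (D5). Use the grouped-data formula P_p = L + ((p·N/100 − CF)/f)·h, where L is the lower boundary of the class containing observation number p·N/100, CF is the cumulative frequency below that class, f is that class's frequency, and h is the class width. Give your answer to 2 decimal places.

N = 81; target position k = 50/100 · 81 = 40.5.
Cumulative frequencies: 19, 42, 60, 81.
Observation 40.5 falls in the class 150 – <175.
L = 150, CF = 19, f = 23, h = 25.
P50 = 150 + ((40.5 − 19)/23)·25 = 150 + 23.3696 = 173.37.

173.37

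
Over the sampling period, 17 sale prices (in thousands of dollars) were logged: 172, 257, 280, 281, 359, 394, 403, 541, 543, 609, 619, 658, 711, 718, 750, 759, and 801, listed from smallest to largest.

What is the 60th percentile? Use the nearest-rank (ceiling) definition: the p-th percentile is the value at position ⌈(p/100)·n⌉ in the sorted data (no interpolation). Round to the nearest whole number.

n = 17.
Position = ⌈60/100 · 17⌉ = ⌈10.2⌉ = 11.
The value at rank 11 is 619.

619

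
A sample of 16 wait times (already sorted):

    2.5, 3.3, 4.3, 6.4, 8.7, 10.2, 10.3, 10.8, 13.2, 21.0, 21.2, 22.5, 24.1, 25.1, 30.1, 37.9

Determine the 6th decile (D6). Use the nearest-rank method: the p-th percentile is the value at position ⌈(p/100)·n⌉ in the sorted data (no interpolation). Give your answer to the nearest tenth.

21.0

n = 16.
Position = ⌈60/100 · 16⌉ = ⌈9.6⌉ = 10.
The value at rank 10 is 21.0.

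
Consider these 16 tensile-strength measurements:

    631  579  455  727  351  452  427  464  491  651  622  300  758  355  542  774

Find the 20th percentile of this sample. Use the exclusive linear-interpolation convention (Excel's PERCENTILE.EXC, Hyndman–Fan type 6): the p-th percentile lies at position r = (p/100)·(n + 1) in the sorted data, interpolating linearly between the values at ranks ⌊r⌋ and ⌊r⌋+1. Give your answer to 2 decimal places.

Sorted: 300, 351, 355, 427, 452, 455, 464, 491, 542, 579, 622, 631, 651, 727, 758, 774.
n = 16.
r = (20/100)·(16 + 1) = 3.4.
Rank 3 is 355 and rank 4 is 427.
Interpolate: 355 + 0.4·(427 − 355) = 355 + 0.4·72 = 383.8.

383.80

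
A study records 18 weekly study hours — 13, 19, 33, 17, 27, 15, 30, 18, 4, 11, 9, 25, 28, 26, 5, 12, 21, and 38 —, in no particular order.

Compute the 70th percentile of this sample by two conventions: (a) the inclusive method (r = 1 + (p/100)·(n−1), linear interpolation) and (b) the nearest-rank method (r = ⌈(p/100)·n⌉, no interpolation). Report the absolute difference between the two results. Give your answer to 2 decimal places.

0.10

Sorted: 4, 5, 9, 11, 12, 13, 15, 17, 18, 19, 21, 25, 26, 27, 28, 30, 33, 38.
n = 18.
(a) r = 12.9; between ranks 12 (25) and 13 (26): 25.9.
(b) the nearest-rank method: rank 13 → 26.
|25.9 − 26| = 0.1.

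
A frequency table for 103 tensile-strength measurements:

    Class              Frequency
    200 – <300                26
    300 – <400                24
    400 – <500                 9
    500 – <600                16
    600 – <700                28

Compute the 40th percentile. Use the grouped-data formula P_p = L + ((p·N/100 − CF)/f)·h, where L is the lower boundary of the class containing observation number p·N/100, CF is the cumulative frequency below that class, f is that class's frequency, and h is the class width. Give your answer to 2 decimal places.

363.33

N = 103; target position k = 40/100 · 103 = 41.2.
Cumulative frequencies: 26, 50, 59, 75, 103.
Observation 41.2 falls in the class 300 – <400.
L = 300, CF = 26, f = 24, h = 100.
P40 = 300 + ((41.2 − 26)/24)·100 = 300 + 63.3333 = 363.333.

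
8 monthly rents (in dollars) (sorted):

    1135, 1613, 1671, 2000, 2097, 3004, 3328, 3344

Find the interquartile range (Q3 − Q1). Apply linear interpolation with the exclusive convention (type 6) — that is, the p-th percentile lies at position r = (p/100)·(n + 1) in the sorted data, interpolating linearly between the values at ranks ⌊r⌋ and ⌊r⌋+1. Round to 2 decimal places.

1619.50

n = 8.
P25: r = 2.25; ranks 2–3 are 1613, 1671; interpolating gives 1627.5.
P75: r = 6.75; ranks 6–7 are 3004, 3328; interpolating gives 3247.
Difference: 3247 − 1627.5 = 1619.5.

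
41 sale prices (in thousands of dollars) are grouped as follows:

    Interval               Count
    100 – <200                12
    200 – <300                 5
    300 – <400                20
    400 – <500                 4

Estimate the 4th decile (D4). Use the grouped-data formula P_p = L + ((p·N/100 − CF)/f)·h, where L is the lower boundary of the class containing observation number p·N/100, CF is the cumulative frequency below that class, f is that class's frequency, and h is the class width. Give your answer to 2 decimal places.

288.00

N = 41; target position k = 40/100 · 41 = 16.4.
Cumulative frequencies: 12, 17, 37, 41.
Observation 16.4 falls in the class 200 – <300.
L = 200, CF = 12, f = 5, h = 100.
P40 = 200 + ((16.4 − 12)/5)·100 = 200 + 88 = 288.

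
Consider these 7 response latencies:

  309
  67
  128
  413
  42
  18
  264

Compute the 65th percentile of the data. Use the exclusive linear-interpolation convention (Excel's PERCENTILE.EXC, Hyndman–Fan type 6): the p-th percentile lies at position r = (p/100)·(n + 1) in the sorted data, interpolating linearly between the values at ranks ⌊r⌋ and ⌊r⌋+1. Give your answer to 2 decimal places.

Sorted: 18, 42, 67, 128, 264, 309, 413.
n = 7.
r = (65/100)·(7 + 1) = 5.2.
Rank 5 is 264 and rank 6 is 309.
Interpolate: 264 + 0.2·(309 − 264) = 264 + 0.2·45 = 273.

273.00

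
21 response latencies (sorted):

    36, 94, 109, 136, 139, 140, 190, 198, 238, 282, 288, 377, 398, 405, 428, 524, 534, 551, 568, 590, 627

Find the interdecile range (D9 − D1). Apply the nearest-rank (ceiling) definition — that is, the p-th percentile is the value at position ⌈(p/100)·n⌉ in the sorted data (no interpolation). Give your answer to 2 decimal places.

459.00

n = 21.
P10: rank ⌈10/100·21⌉ = 3 → 109.
P90: rank ⌈90/100·21⌉ = 19 → 568.
Difference: 568 − 109 = 459.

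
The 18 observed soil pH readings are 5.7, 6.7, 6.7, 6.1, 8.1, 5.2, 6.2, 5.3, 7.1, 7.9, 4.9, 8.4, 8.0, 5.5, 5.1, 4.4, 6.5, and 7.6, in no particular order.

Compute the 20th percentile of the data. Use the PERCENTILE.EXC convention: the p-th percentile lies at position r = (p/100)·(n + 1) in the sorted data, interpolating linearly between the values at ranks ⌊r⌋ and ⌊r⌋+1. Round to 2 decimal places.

Sorted: 4.4, 4.9, 5.1, 5.2, 5.3, 5.5, 5.7, 6.1, 6.2, 6.5, 6.7, 6.7, 7.1, 7.6, 7.9, 8.0, 8.1, 8.4.
n = 18.
r = (20/100)·(18 + 1) = 3.8.
Rank 3 is 5.1 and rank 4 is 5.2.
Interpolate: 5.1 + 0.8·(5.2 − 5.1) = 5.1 + 0.8·0.1 = 5.18.

5.18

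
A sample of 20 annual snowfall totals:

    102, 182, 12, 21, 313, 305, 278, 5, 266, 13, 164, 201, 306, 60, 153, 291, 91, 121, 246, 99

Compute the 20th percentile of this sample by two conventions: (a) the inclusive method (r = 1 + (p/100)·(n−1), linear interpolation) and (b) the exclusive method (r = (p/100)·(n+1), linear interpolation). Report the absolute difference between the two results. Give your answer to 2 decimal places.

Sorted: 5, 12, 13, 21, 60, 91, 99, 102, 121, 153, 164, 182, 201, 246, 266, 278, 291, 305, 306, 313.
n = 20.
(a) r = 4.8; between ranks 4 (21) and 5 (60): 52.2.
(b) r = 4.2; between ranks 4 (21) and 5 (60): 28.8.
|52.2 − 28.8| = 23.4.

23.40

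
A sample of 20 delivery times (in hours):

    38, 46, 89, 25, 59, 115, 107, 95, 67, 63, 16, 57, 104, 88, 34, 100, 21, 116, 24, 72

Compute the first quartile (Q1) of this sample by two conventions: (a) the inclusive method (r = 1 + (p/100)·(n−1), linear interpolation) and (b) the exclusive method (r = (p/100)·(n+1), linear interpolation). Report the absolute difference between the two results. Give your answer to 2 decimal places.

Sorted: 16, 21, 24, 25, 34, 38, 46, 57, 59, 63, 67, 72, 88, 89, 95, 100, 104, 107, 115, 116.
n = 20.
(a) r = 5.75; between ranks 5 (34) and 6 (38): 37.
(b) r = 5.25; between ranks 5 (34) and 6 (38): 35.
|37 − 35| = 2.

2.00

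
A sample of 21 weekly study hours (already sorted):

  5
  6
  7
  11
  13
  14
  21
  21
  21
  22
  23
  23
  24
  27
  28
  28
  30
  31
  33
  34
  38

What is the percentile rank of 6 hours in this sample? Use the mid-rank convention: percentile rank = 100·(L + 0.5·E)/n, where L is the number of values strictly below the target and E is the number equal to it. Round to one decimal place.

7.1

Count below 6: L = 1; count equal: E = 1; n = 21.
Percentile rank = 100·(1 + 0.5·1)/21 = 100·1.5/21 = 7.143.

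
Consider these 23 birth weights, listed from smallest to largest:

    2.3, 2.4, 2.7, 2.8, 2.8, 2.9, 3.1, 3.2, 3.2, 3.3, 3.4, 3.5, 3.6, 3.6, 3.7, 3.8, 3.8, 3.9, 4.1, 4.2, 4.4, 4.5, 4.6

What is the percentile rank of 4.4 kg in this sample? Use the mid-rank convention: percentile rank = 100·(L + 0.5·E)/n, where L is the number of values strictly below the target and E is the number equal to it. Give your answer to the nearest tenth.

Count below 4.4: L = 20; count equal: E = 1; n = 23.
Percentile rank = 100·(20 + 0.5·1)/23 = 100·20.5/23 = 89.13.

89.1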